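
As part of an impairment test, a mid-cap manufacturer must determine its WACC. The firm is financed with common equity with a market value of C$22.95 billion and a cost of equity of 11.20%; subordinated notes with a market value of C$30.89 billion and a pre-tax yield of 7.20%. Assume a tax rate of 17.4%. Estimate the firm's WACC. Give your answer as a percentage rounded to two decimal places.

8.19%

Total capital V = 22.95 + 30.89 = 53.84.
Equity: weight = 22.95/53.84 = 0.4263; cost = 11.2%.
Subordinated notes: weight = 30.89/53.84 = 0.5737; after-tax cost = 7.2% × (1 − 17.4%) = 5.9472%.
WACC = 0.4263 × 11.2000% + 0.5737 × 5.9472% = 8.1863%.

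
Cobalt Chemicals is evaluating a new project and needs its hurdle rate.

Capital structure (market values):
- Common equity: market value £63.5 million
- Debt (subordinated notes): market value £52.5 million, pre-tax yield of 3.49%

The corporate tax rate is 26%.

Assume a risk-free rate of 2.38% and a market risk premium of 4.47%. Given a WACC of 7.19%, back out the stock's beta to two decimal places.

1.93

Total capital V = 63.5 + 52.5 = 116.
Equity weight = 63.5/116 = 0.5474.
Subordinated notes weight = 52.5/116 = 0.4526.
Debt contribution = 0.4526 × 3.49% × (1 − 26%) = 1.1688%.
Required equity contribution = 7.19% − 1.1688% = 6.0212%  ⇒  Re = 10.9993%.
CAPM: 10.9993% = 2.38% + β × 4.47%  ⇒  β = 1.9282.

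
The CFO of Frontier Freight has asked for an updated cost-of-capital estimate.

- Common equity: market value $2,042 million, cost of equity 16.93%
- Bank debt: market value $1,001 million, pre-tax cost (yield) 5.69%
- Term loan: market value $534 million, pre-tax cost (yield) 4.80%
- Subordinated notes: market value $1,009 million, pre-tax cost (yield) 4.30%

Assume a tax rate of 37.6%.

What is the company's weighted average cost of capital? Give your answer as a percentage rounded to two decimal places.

Total capital V = 2042 + 1001 + 534 + 1009 = 4586.
Equity: weight = 2042/4586 = 0.4453; cost = 16.93%.
Bank debt: weight = 1001/4586 = 0.2183; after-tax cost = 5.69% × (1 − 37.6%) = 3.5506%.
Term loan: weight = 534/4586 = 0.1164; after-tax cost = 4.8% × (1 − 37.6%) = 2.9952%.
Subordinated notes: weight = 1009/4586 = 0.2200; after-tax cost = 4.3% × (1 − 37.6%) = 2.6832%.
WACC = 0.4453 × 16.9300% + 0.2183 × 3.5506% + 0.1164 × 2.9952% + 0.2200 × 2.6832% = 9.2525%.

9.25%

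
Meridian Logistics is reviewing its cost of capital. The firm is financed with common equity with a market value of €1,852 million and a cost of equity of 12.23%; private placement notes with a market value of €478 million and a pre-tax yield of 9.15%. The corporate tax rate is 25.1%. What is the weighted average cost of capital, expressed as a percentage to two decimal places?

11.13%

Total capital V = 1852 + 478 = 2330.
Equity: weight = 1852/2330 = 0.7948; cost = 12.23%.
Private placement notes: weight = 478/2330 = 0.2052; after-tax cost = 9.15% × (1 − 25.1%) = 6.8533%.
WACC = 0.7948 × 12.2300% + 0.2052 × 6.8533% = 11.1270%.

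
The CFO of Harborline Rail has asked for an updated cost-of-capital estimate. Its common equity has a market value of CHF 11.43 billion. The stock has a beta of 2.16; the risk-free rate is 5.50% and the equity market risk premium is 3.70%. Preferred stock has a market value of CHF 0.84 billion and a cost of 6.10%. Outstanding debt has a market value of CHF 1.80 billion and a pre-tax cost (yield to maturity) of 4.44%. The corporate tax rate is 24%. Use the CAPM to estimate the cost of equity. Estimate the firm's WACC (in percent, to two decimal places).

11.76%

Cost of equity via CAPM: Re = 5.5% + 2.16 × 3.7% = 13.4920%.
Total capital V = 11.43 + 0.84 + 1.8 = 14.07.
Equity: weight = 11.43/14.07 = 0.8124; cost = 13.492%.
Preferred: weight = 0.84/14.07 = 0.0597; cost = 6.1%.
Debt: weight = 1.8/14.07 = 0.1279; after-tax cost = 4.44% × (1 − 24%) = 3.3744%.
WACC = 0.8124 × 13.4920% + 0.0597 × 6.1000% + 0.1279 × 3.3744% = 11.7563%.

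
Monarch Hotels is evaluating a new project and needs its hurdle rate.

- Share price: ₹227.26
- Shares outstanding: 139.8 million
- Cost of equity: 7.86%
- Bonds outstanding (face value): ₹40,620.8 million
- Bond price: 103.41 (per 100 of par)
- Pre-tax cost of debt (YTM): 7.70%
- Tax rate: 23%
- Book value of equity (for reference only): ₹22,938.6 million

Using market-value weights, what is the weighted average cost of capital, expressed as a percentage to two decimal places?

6.76%

Market value of equity E = 227.26 × 139.8m = 31770.948m. Market value of debt D = 40620.8m × 103.41/100 = 42005.96928m.
Total capital V = 31770.948 + 42005.96928 = 73776.91728.
Equity: weight = 31770.948/73776.91728 = 0.4306; cost = 7.86%.
Bonds outstanding: weight = 42005.96928/73776.91728 = 0.5694; after-tax cost = 7.7% × (1 − 23%) = 5.9290%.
WACC = 0.4306 × 7.8600% + 0.5694 × 5.9290% = 6.7606%.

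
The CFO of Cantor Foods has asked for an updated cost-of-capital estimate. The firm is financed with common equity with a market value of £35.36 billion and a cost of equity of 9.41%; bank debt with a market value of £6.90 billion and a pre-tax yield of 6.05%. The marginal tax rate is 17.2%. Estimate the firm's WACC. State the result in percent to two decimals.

Total capital V = 35.36 + 6.9 = 42.26.
Equity: weight = 35.36/42.26 = 0.8367; cost = 9.41%.
Bank debt: weight = 6.9/42.26 = 0.1633; after-tax cost = 6.05% × (1 − 17.2%) = 5.0094%.
WACC = 0.8367 × 9.4100% + 0.1633 × 5.0094% = 8.6915%.

8.69%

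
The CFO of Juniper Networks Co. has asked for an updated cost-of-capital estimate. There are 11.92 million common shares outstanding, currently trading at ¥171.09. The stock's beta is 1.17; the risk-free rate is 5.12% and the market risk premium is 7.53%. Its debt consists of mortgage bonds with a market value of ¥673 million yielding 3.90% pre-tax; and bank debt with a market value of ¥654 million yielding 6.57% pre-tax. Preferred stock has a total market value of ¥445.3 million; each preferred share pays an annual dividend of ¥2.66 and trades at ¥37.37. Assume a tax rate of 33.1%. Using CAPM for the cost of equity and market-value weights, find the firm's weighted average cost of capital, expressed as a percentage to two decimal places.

Cost of equity via CAPM: Re = 5.12% + 1.17 × 7.53% = 13.9301%.
Cost of preferred: Rp = 2.66 / 37.37 = 7.1180%.
Market value of equity E = 171.09 × 11.92m = 2039.3928m.
Total capital V = 2039.3928 + 445.3 + 673 + 654 = 3811.6928.
Equity: weight = 2039.3928/3811.6928 = 0.5350; cost = 13.9301%.
Preferred: weight = 445.3/3811.6928 = 0.1168; cost = 7.118%.
Mortgage bonds: weight = 673/3811.6928 = 0.1766; after-tax cost = 3.9% × (1 − 33.1%) = 2.6091%.
Bank debt: weight = 654/3811.6928 = 0.1716; after-tax cost = 6.57% × (1 − 33.1%) = 4.3953%.
WACC = 0.5350 × 13.9301% + 0.1168 × 7.1180% + 0.1766 × 2.6091% + 0.1716 × 4.3953% = 9.4995%.

9.50%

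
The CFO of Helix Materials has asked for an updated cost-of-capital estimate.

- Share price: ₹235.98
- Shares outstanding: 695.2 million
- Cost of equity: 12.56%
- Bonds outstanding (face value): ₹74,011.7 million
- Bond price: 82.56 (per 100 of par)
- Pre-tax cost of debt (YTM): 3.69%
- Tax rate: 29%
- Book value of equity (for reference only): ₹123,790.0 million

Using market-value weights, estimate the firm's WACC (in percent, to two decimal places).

Market value of equity E = 235.98 × 695.2m = 164053.296m. Market value of debt D = 74011.7m × 82.56/100 = 61104.05952m.
Total capital V = 164053.296 + 61104.05952 = 225157.35552.
Equity: weight = 164053.296/225157.35552 = 0.7286; cost = 12.56%.
Bonds outstanding: weight = 61104.05952/225157.35552 = 0.2714; after-tax cost = 3.69% × (1 − 29%) = 2.6199%.
WACC = 0.7286 × 12.5600% + 0.2714 × 2.6199% = 9.8624%.

9.86%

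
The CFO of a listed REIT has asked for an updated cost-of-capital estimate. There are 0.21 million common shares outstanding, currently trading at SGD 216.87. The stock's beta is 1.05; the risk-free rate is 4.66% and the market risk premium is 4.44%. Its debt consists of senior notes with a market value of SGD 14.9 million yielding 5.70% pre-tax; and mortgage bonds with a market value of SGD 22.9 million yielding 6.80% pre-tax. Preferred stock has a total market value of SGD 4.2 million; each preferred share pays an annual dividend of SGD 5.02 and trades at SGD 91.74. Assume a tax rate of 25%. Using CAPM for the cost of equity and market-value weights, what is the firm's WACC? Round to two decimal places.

7.17%

Cost of equity via CAPM: Re = 4.66% + 1.05 × 4.44% = 9.3220%.
Cost of preferred: Rp = 5.02 / 91.74 = 5.4720%.
Market value of equity E = 216.87 × 0.21m = 45.5427m.
Total capital V = 45.5427 + 4.2 + 14.9 + 22.9 = 87.5427.
Equity: weight = 45.5427/87.5427 = 0.5202; cost = 9.322%.
Preferred: weight = 4.2/87.5427 = 0.0480; cost = 5.472%.
Senior notes: weight = 14.9/87.5427 = 0.1702; after-tax cost = 5.7% × (1 − 25%) = 4.2750%.
Mortgage bonds: weight = 22.9/87.5427 = 0.2616; after-tax cost = 6.8% × (1 − 25%) = 5.1000%.
WACC = 0.5202 × 9.3220% + 0.0480 × 5.4720% + 0.1702 × 4.2750% + 0.2616 × 5.1000% = 7.1739%.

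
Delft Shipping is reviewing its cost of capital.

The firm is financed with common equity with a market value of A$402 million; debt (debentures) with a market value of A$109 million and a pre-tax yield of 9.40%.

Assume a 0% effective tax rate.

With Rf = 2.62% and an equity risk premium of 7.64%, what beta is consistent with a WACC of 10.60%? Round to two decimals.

1.09

Total capital V = 402 + 109 = 511.
Equity weight = 402/511 = 0.7867.
Debentures weight = 109/511 = 0.2133.
Debt contribution = 0.2133 × 9.4% × (1 − 0%) = 2.0051%.
Required equity contribution = 10.6% − 2.0051% = 8.5949%  ⇒  Re = 10.9254%.
CAPM: 10.9254% = 2.62% + β × 7.64%  ⇒  β = 1.0871.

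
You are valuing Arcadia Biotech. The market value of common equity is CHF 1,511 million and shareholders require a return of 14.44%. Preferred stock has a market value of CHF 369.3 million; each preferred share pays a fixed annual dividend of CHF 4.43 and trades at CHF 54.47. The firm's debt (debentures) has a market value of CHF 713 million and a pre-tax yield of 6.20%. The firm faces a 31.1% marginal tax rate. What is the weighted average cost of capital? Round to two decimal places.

10.75%

Cost of preferred: Rp = 4.43 / 54.47 = 8.1329%.
Total capital V = 1511 + 369.3 + 713 = 2593.3.
Equity: weight = 1511/2593.3 = 0.5827; cost = 14.44%.
Preferred: weight = 369.3/2593.3 = 0.1424; cost = 8.1329%.
Debentures: weight = 713/2593.3 = 0.2749; after-tax cost = 6.2% × (1 − 31.1%) = 4.2718%.
WACC = 0.5827 × 14.4400% + 0.1424 × 8.1329% + 0.2749 × 4.2718% = 10.7462%.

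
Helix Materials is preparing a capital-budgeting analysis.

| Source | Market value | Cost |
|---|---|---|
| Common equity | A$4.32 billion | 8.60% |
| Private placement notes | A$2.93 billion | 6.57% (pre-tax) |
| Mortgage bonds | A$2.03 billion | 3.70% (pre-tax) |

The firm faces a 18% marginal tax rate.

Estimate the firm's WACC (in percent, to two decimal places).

6.37%

Total capital V = 4.32 + 2.93 + 2.03 = 9.28.
Equity: weight = 4.32/9.28 = 0.4655; cost = 8.6%.
Private placement notes: weight = 2.93/9.28 = 0.3157; after-tax cost = 6.57% × (1 − 18%) = 5.3874%.
Mortgage bonds: weight = 2.03/9.28 = 0.2187; after-tax cost = 3.7% × (1 − 18%) = 3.0340%.
WACC = 0.4655 × 8.6000% + 0.3157 × 5.3874% + 0.2187 × 3.0340% = 6.3681%.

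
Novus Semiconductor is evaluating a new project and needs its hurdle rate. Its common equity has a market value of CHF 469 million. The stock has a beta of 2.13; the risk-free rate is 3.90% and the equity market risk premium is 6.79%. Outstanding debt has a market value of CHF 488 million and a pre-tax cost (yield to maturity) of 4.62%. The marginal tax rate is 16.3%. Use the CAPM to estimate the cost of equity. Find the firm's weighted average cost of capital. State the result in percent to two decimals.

10.97%

Cost of equity via CAPM: Re = 3.9% + 2.13 × 6.79% = 18.3627%.
Total capital V = 469 + 488 = 957.
Equity: weight = 469/957 = 0.4901; cost = 18.3627%.
Debt: weight = 488/957 = 0.5099; after-tax cost = 4.62% × (1 − 16.3%) = 3.8669%.
WACC = 0.4901 × 18.3627% + 0.5099 × 3.8669% = 10.9709%.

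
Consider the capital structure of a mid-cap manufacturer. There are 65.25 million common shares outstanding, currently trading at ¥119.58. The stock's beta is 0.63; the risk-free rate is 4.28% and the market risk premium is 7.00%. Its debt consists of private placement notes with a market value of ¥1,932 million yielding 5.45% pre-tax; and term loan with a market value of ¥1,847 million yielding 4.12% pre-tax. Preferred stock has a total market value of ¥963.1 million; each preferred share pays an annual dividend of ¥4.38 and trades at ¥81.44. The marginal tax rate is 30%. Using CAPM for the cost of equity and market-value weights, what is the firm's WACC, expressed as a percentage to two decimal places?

Cost of equity via CAPM: Re = 4.28% + 0.63 × 7.0% = 8.6900%.
Cost of preferred: Rp = 4.38 / 81.44 = 5.3782%.
Market value of equity E = 119.58 × 65.25m = 7802.595m.
Total capital V = 7802.595 + 963.1 + 1932 + 1847 = 12544.695.
Equity: weight = 7802.595/12544.695 = 0.6220; cost = 8.69%.
Preferred: weight = 963.1/12544.695 = 0.0768; cost = 5.3782%.
Private placement notes: weight = 1932/12544.695 = 0.1540; after-tax cost = 5.45% × (1 − 30%) = 3.8150%.
Term loan: weight = 1847/12544.695 = 0.1472; after-tax cost = 4.12% × (1 − 30%) = 2.8840%.
WACC = 0.6220 × 8.6900% + 0.0768 × 5.3782% + 0.1540 × 3.8150% + 0.1472 × 2.8840% = 6.8301%.

6.83%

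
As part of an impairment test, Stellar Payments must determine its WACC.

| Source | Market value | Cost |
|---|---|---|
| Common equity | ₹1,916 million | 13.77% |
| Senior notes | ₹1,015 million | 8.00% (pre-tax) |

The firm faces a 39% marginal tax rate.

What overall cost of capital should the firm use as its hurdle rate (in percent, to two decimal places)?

Total capital V = 1916 + 1015 = 2931.
Equity: weight = 1916/2931 = 0.6537; cost = 13.77%.
Senior notes: weight = 1015/2931 = 0.3463; after-tax cost = 8% × (1 − 39%) = 4.8800%.
WACC = 0.6537 × 13.7700% + 0.3463 × 4.8800% = 10.6914%.

10.69%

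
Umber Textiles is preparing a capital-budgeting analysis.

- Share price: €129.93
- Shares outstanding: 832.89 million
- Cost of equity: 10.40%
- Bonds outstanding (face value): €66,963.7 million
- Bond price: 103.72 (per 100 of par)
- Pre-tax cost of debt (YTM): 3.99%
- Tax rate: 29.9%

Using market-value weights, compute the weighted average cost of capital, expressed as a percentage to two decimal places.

7.43%

Market value of equity E = 129.93 × 832.89m = 108217.3977m. Market value of debt D = 66963.7m × 103.72/100 = 69454.74964m.
Total capital V = 108217.3977 + 69454.74964 = 177672.14734.
Equity: weight = 108217.3977/177672.14734 = 0.6091; cost = 10.4%.
Bonds outstanding: weight = 69454.74964/177672.14734 = 0.3909; after-tax cost = 3.99% × (1 − 29.9%) = 2.7970%.
WACC = 0.6091 × 10.4000% + 0.3909 × 2.7970% = 7.4279%.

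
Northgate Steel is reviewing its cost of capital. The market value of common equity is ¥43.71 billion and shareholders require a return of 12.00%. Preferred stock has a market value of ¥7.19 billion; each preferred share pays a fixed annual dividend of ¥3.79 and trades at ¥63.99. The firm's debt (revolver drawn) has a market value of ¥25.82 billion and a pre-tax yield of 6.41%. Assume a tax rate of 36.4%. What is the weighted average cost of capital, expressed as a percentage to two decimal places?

Cost of preferred: Rp = 3.79 / 63.99 = 5.9228%.
Total capital V = 43.71 + 7.19 + 25.82 = 76.72.
Equity: weight = 43.71/76.72 = 0.5697; cost = 12%.
Preferred: weight = 7.19/76.72 = 0.0937; cost = 5.9228%.
Revolver drawn: weight = 25.82/76.72 = 0.3365; after-tax cost = 6.41% × (1 − 36.4%) = 4.0768%.
WACC = 0.5697 × 12.0000% + 0.0937 × 5.9228% + 0.3365 × 4.0768% = 8.7639%.

8.76%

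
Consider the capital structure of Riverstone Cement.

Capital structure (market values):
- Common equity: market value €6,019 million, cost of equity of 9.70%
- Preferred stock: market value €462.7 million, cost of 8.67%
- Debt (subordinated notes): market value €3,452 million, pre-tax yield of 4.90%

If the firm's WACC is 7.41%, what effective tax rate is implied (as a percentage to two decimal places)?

33.71%

Total capital V = 6019 + 462.7 + 3452 = 9933.7.
Equity weight = 6019/9933.7 = 0.6059.
Preferred weight = 462.7/9933.7 = 0.0466.
Subordinated notes weight = 3452/9933.7 = 0.3475.
Equity contribution = 0.6059 × 9.7% = 5.8774%.
Preferred contribution = 0.0466 × 8.67% = 0.4038%.
Debt contribution must be 7.41% − 6.2812% = 1.1288%.
0.3475 × 4.9% × (1 − T) = 1.1288%  ⇒  (1 − T) = 0.6629.
T = 33.7101%.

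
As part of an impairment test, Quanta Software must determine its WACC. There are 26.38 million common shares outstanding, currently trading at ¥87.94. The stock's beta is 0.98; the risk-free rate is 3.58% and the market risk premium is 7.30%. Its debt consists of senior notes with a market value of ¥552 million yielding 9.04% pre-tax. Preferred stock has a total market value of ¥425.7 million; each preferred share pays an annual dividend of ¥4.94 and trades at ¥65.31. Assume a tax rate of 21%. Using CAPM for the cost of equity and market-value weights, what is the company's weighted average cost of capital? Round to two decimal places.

9.72%

Cost of equity via CAPM: Re = 3.58% + 0.98 × 7.3% = 10.7340%.
Cost of preferred: Rp = 4.94 / 65.31 = 7.5639%.
Market value of equity E = 87.94 × 26.38m = 2319.8572m.
Total capital V = 2319.8572 + 425.7 + 552 = 3297.5572.
Equity: weight = 2319.8572/3297.5572 = 0.7035; cost = 10.734%.
Preferred: weight = 425.7/3297.5572 = 0.1291; cost = 7.5639%.
Senior notes: weight = 552/3297.5572 = 0.1674; after-tax cost = 9.04% × (1 − 21%) = 7.1416%.
WACC = 0.7035 × 10.7340% + 0.1291 × 7.5639% + 0.1674 × 7.1416% = 9.7234%.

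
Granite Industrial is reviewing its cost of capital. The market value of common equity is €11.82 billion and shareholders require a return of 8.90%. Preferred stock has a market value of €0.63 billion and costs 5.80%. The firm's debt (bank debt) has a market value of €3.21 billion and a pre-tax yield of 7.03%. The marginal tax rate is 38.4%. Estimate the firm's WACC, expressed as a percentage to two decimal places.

Total capital V = 11.82 + 0.63 + 3.21 = 15.66.
Equity: weight = 11.82/15.66 = 0.7548; cost = 8.9%.
Preferred: weight = 0.63/15.66 = 0.0402; cost = 5.8%.
Bank debt: weight = 3.21/15.66 = 0.2050; after-tax cost = 7.03% × (1 − 38.4%) = 4.3305%.
WACC = 0.7548 × 8.9000% + 0.0402 × 5.8000% + 0.2050 × 4.3305% = 7.8386%.

7.84%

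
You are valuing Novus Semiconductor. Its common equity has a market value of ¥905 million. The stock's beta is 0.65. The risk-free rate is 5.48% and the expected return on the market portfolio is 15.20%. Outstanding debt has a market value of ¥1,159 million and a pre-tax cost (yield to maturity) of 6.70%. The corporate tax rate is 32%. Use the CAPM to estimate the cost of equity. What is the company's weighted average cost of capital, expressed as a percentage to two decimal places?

7.73%

Market risk premium = 15.2% − 5.48% = 9.72%.
Cost of equity via CAPM: Re = 5.48% + 0.65 × 9.72% = 11.7980%.
Total capital V = 905 + 1159 = 2064.
Equity: weight = 905/2064 = 0.4385; cost = 11.798%.
Debt: weight = 1159/2064 = 0.5615; after-tax cost = 6.7% × (1 − 32%) = 4.5560%.
WACC = 0.4385 × 11.7980% + 0.5615 × 4.5560% = 7.7314%.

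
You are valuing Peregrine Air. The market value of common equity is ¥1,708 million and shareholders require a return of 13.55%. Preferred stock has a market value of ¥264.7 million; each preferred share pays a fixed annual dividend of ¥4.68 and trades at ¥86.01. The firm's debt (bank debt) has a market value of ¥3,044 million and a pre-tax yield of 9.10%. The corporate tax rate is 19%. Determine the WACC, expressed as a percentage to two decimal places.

Cost of preferred: Rp = 4.68 / 86.01 = 5.4412%.
Total capital V = 1708 + 264.7 + 3044 = 5016.7.
Equity: weight = 1708/5016.7 = 0.3405; cost = 13.55%.
Preferred: weight = 264.7/5016.7 = 0.0528; cost = 5.4412%.
Bank debt: weight = 3044/5016.7 = 0.6068; after-tax cost = 9.1% × (1 − 19%) = 7.3710%.
WACC = 0.3405 × 13.5500% + 0.0528 × 5.4412% + 0.6068 × 7.3710% = 9.3729%.

9.37%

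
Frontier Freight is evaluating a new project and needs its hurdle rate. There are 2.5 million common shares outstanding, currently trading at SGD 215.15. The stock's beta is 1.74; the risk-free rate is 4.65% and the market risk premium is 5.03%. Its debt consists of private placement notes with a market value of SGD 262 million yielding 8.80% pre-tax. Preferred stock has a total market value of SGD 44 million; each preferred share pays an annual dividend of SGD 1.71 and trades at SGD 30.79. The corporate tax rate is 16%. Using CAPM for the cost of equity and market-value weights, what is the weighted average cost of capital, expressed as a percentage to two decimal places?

Cost of equity via CAPM: Re = 4.65% + 1.74 × 5.03% = 13.4022%.
Cost of preferred: Rp = 1.71 / 30.79 = 5.5538%.
Market value of equity E = 215.15 × 2.5m = 537.875m.
Total capital V = 537.875 + 44 + 262 = 843.875.
Equity: weight = 537.875/843.875 = 0.6374; cost = 13.4022%.
Preferred: weight = 44/843.875 = 0.0521; cost = 5.5538%.
Private placement notes: weight = 262/843.875 = 0.3105; after-tax cost = 8.8% × (1 − 16%) = 7.3920%.
WACC = 0.6374 × 13.4022% + 0.0521 × 5.5538% + 0.3105 × 7.3920% = 11.1270%.

11.13%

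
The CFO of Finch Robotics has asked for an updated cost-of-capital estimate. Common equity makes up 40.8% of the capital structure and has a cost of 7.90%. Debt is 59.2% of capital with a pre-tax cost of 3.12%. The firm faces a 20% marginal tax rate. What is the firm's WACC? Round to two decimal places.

After-tax cost of debt = 3.12% × (1 − 20%) = 2.4960%.
WACC = 0.408 × 7.9000% + 0.592 × 2.4960% = 4.7008%.

4.70%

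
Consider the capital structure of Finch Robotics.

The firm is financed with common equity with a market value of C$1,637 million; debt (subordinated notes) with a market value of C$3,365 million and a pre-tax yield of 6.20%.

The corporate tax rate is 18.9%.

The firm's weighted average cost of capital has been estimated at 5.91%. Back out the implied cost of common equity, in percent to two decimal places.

7.72%

Total capital V = 1637 + 3365 = 5002.
Equity weight = 1637/5002 = 0.3273.
Subordinated notes weight = 3365/5002 = 0.6727.
Debt contribution = 0.6727 × 6.2% × (1 − 18.9%) = 3.3826%.
Required equity contribution = 5.91% − 3.3826% = 2.5274%.
Re = 2.5274% / 0.3273 = 7.7226%.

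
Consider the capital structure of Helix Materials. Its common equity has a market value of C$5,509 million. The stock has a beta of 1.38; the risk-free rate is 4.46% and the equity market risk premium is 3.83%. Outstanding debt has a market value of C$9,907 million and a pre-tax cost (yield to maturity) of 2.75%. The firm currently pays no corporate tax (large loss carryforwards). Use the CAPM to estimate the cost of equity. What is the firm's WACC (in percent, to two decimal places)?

5.25%

Cost of equity via CAPM: Re = 4.46% + 1.38 × 3.83% = 9.7454%.
Total capital V = 5509 + 9907 = 15416.
Equity: weight = 5509/15416 = 0.3574; cost = 9.7454%.
Debt: weight = 9907/15416 = 0.6426; after-tax cost = 2.75% × (1 − 0%) = 2.7500%.
WACC = 0.3574 × 9.7454% + 0.6426 × 2.7500% = 5.2498%.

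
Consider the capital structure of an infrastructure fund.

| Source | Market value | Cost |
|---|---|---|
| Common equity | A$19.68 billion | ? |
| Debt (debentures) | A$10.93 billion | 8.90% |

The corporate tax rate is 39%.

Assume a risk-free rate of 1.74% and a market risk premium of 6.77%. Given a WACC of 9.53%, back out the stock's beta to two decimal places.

Total capital V = 19.68 + 10.93 = 30.61.
Equity weight = 19.68/30.61 = 0.6429.
Debentures weight = 10.93/30.61 = 0.3571.
Debt contribution = 0.3571 × 8.9% × (1 − 39%) = 1.9385%.
Required equity contribution = 9.53% − 1.9385% = 7.5915%  ⇒  Re = 11.8076%.
CAPM: 11.8076% = 1.74% + β × 6.77%  ⇒  β = 1.4871.

1.49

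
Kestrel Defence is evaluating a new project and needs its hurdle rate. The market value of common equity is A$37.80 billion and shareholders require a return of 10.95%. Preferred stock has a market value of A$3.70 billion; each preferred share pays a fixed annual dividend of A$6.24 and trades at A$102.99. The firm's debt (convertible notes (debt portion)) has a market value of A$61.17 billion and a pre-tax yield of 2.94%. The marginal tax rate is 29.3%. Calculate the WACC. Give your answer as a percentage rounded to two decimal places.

5.49%

Cost of preferred: Rp = 6.24 / 102.99 = 6.0588%.
Total capital V = 37.8 + 3.7 + 61.17 = 102.67.
Equity: weight = 37.8/102.67 = 0.3682; cost = 10.95%.
Preferred: weight = 3.7/102.67 = 0.0360; cost = 6.0588%.
Convertible notes (debt portion): weight = 61.17/102.67 = 0.5958; after-tax cost = 2.94% × (1 − 29.3%) = 2.0786%.
WACC = 0.3682 × 10.9500% + 0.0360 × 6.0588% + 0.5958 × 2.0786% = 5.4882%.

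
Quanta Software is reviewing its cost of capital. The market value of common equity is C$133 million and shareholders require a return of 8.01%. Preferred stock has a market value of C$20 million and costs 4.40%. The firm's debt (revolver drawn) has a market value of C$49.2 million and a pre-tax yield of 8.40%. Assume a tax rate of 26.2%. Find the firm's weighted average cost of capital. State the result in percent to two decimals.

7.21%

Total capital V = 133 + 20 + 49.2 = 202.2.
Equity: weight = 133/202.2 = 0.6578; cost = 8.01%.
Preferred: weight = 20/202.2 = 0.0989; cost = 4.4%.
Revolver drawn: weight = 49.2/202.2 = 0.2433; after-tax cost = 8.4% × (1 − 26.2%) = 6.1992%.
WACC = 0.6578 × 8.0100% + 0.0989 × 4.4000% + 0.2433 × 6.1992% = 7.2123%.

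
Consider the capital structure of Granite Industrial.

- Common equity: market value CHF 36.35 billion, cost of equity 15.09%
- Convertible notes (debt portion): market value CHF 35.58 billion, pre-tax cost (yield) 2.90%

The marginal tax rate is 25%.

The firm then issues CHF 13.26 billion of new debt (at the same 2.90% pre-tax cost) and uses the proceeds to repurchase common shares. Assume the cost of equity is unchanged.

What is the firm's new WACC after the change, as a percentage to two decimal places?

After the change:
Total capital V = 23.09 + 48.84 = 71.93.
Equity: weight = 23.09/71.93 = 0.3210; cost = 15.09%.
Convertible notes (debt portion): weight = 48.84/71.93 = 0.6790; after-tax cost = 2.9% × (1 − 25%) = 2.1750%.
WACC = 0.3210 × 15.0900% + 0.6790 × 2.1750% = 6.3208%.

6.32%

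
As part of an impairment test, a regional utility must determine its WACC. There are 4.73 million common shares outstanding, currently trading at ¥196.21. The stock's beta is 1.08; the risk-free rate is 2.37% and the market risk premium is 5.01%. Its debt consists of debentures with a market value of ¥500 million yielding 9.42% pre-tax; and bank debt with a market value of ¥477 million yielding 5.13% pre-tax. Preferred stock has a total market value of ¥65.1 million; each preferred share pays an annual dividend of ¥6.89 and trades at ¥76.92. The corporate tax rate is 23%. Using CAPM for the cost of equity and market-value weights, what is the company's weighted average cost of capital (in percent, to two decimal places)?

Cost of equity via CAPM: Re = 2.37% + 1.08 × 5.01% = 7.7808%.
Cost of preferred: Rp = 6.89 / 76.92 = 8.9574%.
Market value of equity E = 196.21 × 4.73m = 928.0733m.
Total capital V = 928.0733 + 65.1 + 500 + 477 = 1970.1733.
Equity: weight = 928.0733/1970.1733 = 0.4711; cost = 7.7808%.
Preferred: weight = 65.1/1970.1733 = 0.0330; cost = 8.9574%.
Debentures: weight = 500/1970.1733 = 0.2538; after-tax cost = 9.42% × (1 − 23%) = 7.2534%.
Bank debt: weight = 477/1970.1733 = 0.2421; after-tax cost = 5.13% × (1 − 23%) = 3.9501%.
WACC = 0.4711 × 7.7808% + 0.0330 × 8.9574% + 0.2538 × 7.2534% + 0.2421 × 3.9501% = 6.7584%.

6.76%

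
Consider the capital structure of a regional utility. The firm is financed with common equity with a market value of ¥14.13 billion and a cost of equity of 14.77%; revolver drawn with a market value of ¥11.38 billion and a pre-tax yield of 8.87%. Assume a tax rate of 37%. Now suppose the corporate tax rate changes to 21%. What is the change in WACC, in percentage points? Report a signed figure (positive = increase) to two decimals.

Current WACC:
Total capital V = 14.13 + 11.38 = 25.51.
Equity: weight = 14.13/25.51 = 0.5539; cost = 14.77%.
Revolver drawn: weight = 11.38/25.51 = 0.4461; after-tax cost = 8.87% × (1 − 37%) = 5.5881%.
WACC = 0.5539 × 14.7700% + 0.4461 × 5.5881% = 10.6740%.
After the change:
Total capital V = 14.13 + 11.38 = 25.51.
Equity: weight = 14.13/25.51 = 0.5539; cost = 14.77%.
Revolver drawn: weight = 11.38/25.51 = 0.4461; after-tax cost = 8.87% × (1 − 21%) = 7.0073%.
WACC = 0.5539 × 14.7700% + 0.4461 × 7.0073% = 11.3071%.
Change in WACC = 11.3071% − 10.6740% = 0.6331 pp.

+0.63 pp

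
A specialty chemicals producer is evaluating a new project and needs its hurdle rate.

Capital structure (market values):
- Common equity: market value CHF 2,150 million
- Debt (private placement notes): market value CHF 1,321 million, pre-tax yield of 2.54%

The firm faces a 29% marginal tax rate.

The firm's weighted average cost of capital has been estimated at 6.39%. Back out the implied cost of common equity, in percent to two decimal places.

Total capital V = 2150 + 1321 = 3471.
Equity weight = 2150/3471 = 0.6194.
Private placement notes weight = 1321/3471 = 0.3806.
Debt contribution = 0.3806 × 2.54% × (1 − 29%) = 0.6863%.
Required equity contribution = 6.39% − 0.6863% = 5.7037%.
Re = 5.7037% / 0.6194 = 9.2081%.

9.21%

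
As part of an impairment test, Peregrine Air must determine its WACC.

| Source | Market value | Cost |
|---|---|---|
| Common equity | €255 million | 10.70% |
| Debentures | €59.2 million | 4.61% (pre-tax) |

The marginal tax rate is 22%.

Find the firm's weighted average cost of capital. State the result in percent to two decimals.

Total capital V = 255 + 59.2 = 314.2.
Equity: weight = 255/314.2 = 0.8116; cost = 10.7%.
Debentures: weight = 59.2/314.2 = 0.1884; after-tax cost = 4.61% × (1 − 22%) = 3.5958%.
WACC = 0.8116 × 10.7000% + 0.1884 × 3.5958% = 9.3615%.

9.36%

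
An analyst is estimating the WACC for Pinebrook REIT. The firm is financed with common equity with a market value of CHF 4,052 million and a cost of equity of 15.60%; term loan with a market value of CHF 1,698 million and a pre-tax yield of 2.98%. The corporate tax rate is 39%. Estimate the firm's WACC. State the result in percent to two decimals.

11.53%

Total capital V = 4052 + 1698 = 5750.
Equity: weight = 4052/5750 = 0.7047; cost = 15.6%.
Term loan: weight = 1698/5750 = 0.2953; after-tax cost = 2.98% × (1 − 39%) = 1.8178%.
WACC = 0.7047 × 15.6000% + 0.2953 × 1.8178% = 11.5301%.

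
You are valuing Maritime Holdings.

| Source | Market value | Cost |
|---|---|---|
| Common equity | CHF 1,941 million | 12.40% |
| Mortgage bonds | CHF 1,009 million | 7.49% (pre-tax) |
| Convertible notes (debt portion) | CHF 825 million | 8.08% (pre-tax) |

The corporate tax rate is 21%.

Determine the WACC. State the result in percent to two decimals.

9.35%

Total capital V = 1941 + 1009 + 825 = 3775.
Equity: weight = 1941/3775 = 0.5142; cost = 12.4%.
Mortgage bonds: weight = 1009/3775 = 0.2673; after-tax cost = 7.49% × (1 − 21%) = 5.9171%.
Convertible notes (debt portion): weight = 825/3775 = 0.2185; after-tax cost = 8.08% × (1 − 21%) = 6.3832%.
WACC = 0.5142 × 12.4000% + 0.2673 × 5.9171% + 0.2185 × 6.3832% = 9.3523%.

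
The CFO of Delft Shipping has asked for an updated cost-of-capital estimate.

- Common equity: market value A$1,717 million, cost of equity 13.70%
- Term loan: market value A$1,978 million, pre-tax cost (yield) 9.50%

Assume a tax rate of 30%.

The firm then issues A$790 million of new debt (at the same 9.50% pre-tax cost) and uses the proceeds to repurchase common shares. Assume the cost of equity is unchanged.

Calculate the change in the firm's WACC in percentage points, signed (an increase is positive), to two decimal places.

Current WACC:
Total capital V = 1717 + 1978 = 3695.
Equity: weight = 1717/3695 = 0.4647; cost = 13.7%.
Term loan: weight = 1978/3695 = 0.5353; after-tax cost = 9.5% × (1 − 30%) = 6.6500%.
WACC = 0.4647 × 13.7000% + 0.5353 × 6.6500% = 9.9260%.
After the change:
Total capital V = 927 + 2768 = 3695.
Equity: weight = 927/3695 = 0.2509; cost = 13.7%.
Term loan: weight = 2768/3695 = 0.7491; after-tax cost = 9.5% × (1 − 30%) = 6.6500%.
WACC = 0.2509 × 13.7000% + 0.7491 × 6.6500% = 8.4187%.
Change in WACC = 8.4187% − 9.9260% = -1.5073 pp.

-1.51 pp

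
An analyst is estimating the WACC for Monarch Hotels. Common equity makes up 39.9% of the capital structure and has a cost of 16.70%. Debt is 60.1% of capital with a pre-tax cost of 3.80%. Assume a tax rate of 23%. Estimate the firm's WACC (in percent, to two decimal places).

8.42%

After-tax cost of debt = 3.8% × (1 − 23%) = 2.9260%.
WACC = 0.399 × 16.7000% + 0.601 × 2.9260% = 8.4218%.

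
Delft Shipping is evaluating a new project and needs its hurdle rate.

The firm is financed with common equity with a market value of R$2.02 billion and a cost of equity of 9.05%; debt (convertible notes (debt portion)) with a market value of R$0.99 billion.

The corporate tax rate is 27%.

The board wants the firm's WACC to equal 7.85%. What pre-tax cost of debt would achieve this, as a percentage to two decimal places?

7.40%

Total capital V = 2.02 + 0.99 = 3.01.
Equity weight = 2.02/3.01 = 0.6711.
Convertible notes (debt portion) weight = 0.99/3.01 = 0.3289.
Equity contribution = 0.6711 × 9.05% = 6.0734%.
Remaining for debt = 7.85% − 6.0734% = 1.7766%.
Rd × (1 − 27%) × 0.3289 = 1.7766%  ⇒  Rd = 7.3993%.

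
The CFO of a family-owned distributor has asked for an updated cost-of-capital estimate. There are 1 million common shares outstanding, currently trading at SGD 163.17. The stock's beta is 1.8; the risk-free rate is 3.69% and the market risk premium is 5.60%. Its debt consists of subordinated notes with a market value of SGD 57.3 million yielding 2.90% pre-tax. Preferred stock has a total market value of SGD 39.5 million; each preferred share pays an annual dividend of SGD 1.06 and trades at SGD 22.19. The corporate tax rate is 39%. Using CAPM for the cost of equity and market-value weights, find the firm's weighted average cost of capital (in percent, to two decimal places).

9.76%

Cost of equity via CAPM: Re = 3.69% + 1.8 × 5.6% = 13.7700%.
Cost of preferred: Rp = 1.06 / 22.19 = 4.7769%.
Market value of equity E = 163.17 × 1m = 163.17m.
Total capital V = 163.17 + 39.5 + 57.3 = 259.97.
Equity: weight = 163.17/259.97 = 0.6276; cost = 13.77%.
Preferred: weight = 39.5/259.97 = 0.1519; cost = 4.7769%.
Subordinated notes: weight = 57.3/259.97 = 0.2204; after-tax cost = 2.9% × (1 − 39%) = 1.7690%.
WACC = 0.6276 × 13.7700% + 0.1519 × 4.7769% + 0.2204 × 1.7690% = 9.7584%.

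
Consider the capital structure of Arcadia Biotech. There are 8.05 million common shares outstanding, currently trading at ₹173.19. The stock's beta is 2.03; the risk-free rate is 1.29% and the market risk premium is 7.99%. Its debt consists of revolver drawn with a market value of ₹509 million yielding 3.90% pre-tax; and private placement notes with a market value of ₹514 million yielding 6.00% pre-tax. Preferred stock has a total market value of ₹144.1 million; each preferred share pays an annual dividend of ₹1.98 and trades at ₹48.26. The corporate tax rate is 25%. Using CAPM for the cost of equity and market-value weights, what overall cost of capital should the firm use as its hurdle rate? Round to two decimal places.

11.25%

Cost of equity via CAPM: Re = 1.29% + 2.03 × 7.99% = 17.5097%.
Cost of preferred: Rp = 1.98 / 48.26 = 4.1028%.
Market value of equity E = 173.19 × 8.05m = 1394.1795m.
Total capital V = 1394.1795 + 144.1 + 509 + 514 = 2561.2795.
Equity: weight = 1394.1795/2561.2795 = 0.5443; cost = 17.5097%.
Preferred: weight = 144.1/2561.2795 = 0.0563; cost = 4.1028%.
Revolver drawn: weight = 509/2561.2795 = 0.1987; after-tax cost = 3.9% × (1 − 25%) = 2.9250%.
Private placement notes: weight = 514/2561.2795 = 0.2007; after-tax cost = 6% × (1 − 25%) = 4.5000%.
WACC = 0.5443 × 17.5097% + 0.0563 × 4.1028% + 0.1987 × 2.9250% + 0.2007 × 4.5000% = 11.2462%.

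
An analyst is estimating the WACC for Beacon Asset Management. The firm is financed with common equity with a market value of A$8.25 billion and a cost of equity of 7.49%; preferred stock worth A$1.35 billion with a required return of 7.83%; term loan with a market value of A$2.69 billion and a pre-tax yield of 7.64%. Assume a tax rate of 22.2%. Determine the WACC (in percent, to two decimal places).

Total capital V = 8.25 + 1.35 + 2.69 = 12.29.
Equity: weight = 8.25/12.29 = 0.6713; cost = 7.49%.
Preferred: weight = 1.35/12.29 = 0.1098; cost = 7.83%.
Term loan: weight = 2.69/12.29 = 0.2189; after-tax cost = 7.64% × (1 − 22.2%) = 5.9439%.
WACC = 0.6713 × 7.4900% + 0.1098 × 7.8300% + 0.2189 × 5.9439% = 7.1889%.

7.19%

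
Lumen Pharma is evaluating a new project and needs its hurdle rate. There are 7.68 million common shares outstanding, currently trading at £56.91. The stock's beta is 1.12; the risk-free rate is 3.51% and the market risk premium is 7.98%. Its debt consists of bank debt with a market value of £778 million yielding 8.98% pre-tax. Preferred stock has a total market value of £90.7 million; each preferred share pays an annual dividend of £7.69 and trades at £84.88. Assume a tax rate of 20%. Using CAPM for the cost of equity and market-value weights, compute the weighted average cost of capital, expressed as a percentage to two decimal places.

9.08%

Cost of equity via CAPM: Re = 3.51% + 1.12 × 7.98% = 12.4476%.
Cost of preferred: Rp = 7.69 / 84.88 = 9.0598%.
Market value of equity E = 56.91 × 7.68m = 437.0688m.
Total capital V = 437.0688 + 90.7 + 778 = 1305.7688.
Equity: weight = 437.0688/1305.7688 = 0.3347; cost = 12.4476%.
Preferred: weight = 90.7/1305.7688 = 0.0695; cost = 9.0598%.
Bank debt: weight = 778/1305.7688 = 0.5958; after-tax cost = 8.98% × (1 − 20%) = 7.1840%.
WACC = 0.3347 × 12.4476% + 0.0695 × 9.0598% + 0.5958 × 7.1840% = 9.0761%.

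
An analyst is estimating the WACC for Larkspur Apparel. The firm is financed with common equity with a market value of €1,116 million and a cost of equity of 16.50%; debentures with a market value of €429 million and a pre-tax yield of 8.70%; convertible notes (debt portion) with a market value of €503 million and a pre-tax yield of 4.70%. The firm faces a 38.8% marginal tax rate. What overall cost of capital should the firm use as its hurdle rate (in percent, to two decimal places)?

Total capital V = 1116 + 429 + 503 = 2048.
Equity: weight = 1116/2048 = 0.5449; cost = 16.5%.
Debentures: weight = 429/2048 = 0.2095; after-tax cost = 8.7% × (1 − 38.8%) = 5.3244%.
Convertible notes (debt portion): weight = 503/2048 = 0.2456; after-tax cost = 4.7% × (1 − 38.8%) = 2.8764%.
WACC = 0.5449 × 16.5000% + 0.2095 × 5.3244% + 0.2456 × 2.8764% = 10.8130%.

10.81%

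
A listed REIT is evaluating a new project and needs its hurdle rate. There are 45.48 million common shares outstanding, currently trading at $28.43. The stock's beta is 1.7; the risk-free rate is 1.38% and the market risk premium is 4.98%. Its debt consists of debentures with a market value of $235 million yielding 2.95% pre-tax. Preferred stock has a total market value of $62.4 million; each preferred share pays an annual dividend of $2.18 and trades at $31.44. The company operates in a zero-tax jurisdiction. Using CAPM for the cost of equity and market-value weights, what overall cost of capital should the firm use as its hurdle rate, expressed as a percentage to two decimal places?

Cost of equity via CAPM: Re = 1.38% + 1.7 × 4.98% = 9.8460%.
Cost of preferred: Rp = 2.18 / 31.44 = 6.9338%.
Market value of equity E = 28.43 × 45.48m = 1292.9964m.
Total capital V = 1292.9964 + 62.4 + 235 = 1590.3964.
Equity: weight = 1292.9964/1590.3964 = 0.8130; cost = 9.846%.
Preferred: weight = 62.4/1590.3964 = 0.0392; cost = 6.9338%.
Debentures: weight = 235/1590.3964 = 0.1478; after-tax cost = 2.95% × (1 − 0%) = 2.9500%.
WACC = 0.8130 × 9.8460% + 0.0392 × 6.9338% + 0.1478 × 2.9500% = 8.7128%.

8.71%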